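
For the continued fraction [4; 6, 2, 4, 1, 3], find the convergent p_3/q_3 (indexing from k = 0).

241/58

Using pₖ = aₖpₖ₋₁ + pₖ₋₂, qₖ = aₖqₖ₋₁ + qₖ₋₂ (with p₋₁=1, p₋₂=0, q₋₁=0, q₋₂=1):
  k=0: a=4, p=4, q=1
  k=1: a=6, p=25, q=6
  k=2: a=2, p=54, q=13
  k=3: a=4, p=241, q=58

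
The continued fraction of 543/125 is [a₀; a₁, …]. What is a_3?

543 = 4·125 + 43   →  a_0 = 4
125 = 2·43 + 39   →  a_1 = 2
43 = 1·39 + 4   →  a_2 = 1
39 = 9·4 + 3   →  a_3 = 9

9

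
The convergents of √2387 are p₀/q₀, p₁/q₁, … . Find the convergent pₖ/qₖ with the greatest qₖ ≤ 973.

√2387 = [48; 1, 5, 1, 96, …] (period length 4).
Convergents:
  p_0/q_0 = 48/1
  p_1/q_1 = 49/1
  p_2/q_2 = 293/6
  p_3/q_3 = 342/7
  p_4/q_4 = 33125/678
  p_5/q_5 = 33467/685
  p_6/q_6 = 200460/4103
q_5 = 685 ≤ 973 < 4103 = q_6, so the answer is 33467/685.

33467/685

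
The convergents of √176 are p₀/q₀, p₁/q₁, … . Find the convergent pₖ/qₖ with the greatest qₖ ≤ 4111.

21107/1591

√176 = [13; 3, 1, 3, 26, …] (period length 4).
Convergents:
  p_0/q_0 = 13/1
  p_1/q_1 = 40/3
  p_2/q_2 = 53/4
  p_3/q_3 = 199/15
  p_4/q_4 = 5227/394
  p_5/q_5 = 15880/1197
  p_6/q_6 = 21107/1591
  p_7/q_7 = 79201/5970
q_6 = 1591 ≤ 4111 < 5970 = q_7, so the answer is 21107/1591.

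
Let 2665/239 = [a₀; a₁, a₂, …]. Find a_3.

1

2665 = 11·239 + 36   →  a_0 = 11
239 = 6·36 + 23   →  a_1 = 6
36 = 1·23 + 13   →  a_2 = 1
23 = 1·13 + 10   →  a_3 = 1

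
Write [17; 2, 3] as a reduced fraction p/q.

122/7

Fold from the inside: start with 3/1.
  2 + 1/3 = 7/3
  17 + 3/7 = 122/7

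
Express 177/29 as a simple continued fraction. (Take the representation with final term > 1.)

177 = 6×29 + 3
29 = 9×3 + 2
3 = 1×2 + 1
2 = 2×1 + 0  (stop)
So 177/29 = [6; 9, 1, 2].

[6; 9, 1, 2]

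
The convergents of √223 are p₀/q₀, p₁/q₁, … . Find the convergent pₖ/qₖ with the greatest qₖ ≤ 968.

6705/449

√223 = [14; 1, 13, 1, 28, …] (period length 4).
Convergents:
  p_0/q_0 = 14/1
  p_1/q_1 = 15/1
  p_2/q_2 = 209/14
  p_3/q_3 = 224/15
  p_4/q_4 = 6481/434
  p_5/q_5 = 6705/449
  p_6/q_6 = 93646/6271
q_5 = 449 ≤ 968 < 6271 = q_6, so the answer is 6705/449.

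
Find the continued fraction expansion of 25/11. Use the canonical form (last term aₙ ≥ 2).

[2; 3, 1, 2]

25 = 2·11 + 3
11 = 3·3 + 2
3 = 1·2 + 1
2 = 2·1 + 0  (stop)
So 25/11 = [2; 3, 1, 2].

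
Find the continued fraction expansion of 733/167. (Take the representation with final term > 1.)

[4; 2, 1, 1, 3, 9]

733 = 4*167 + 65
167 = 2*65 + 37
65 = 1*37 + 28
37 = 1*28 + 9
28 = 3*9 + 1
9 = 9*1 + 0  (stop)
So 733/167 = [4; 2, 1, 1, 3, 9].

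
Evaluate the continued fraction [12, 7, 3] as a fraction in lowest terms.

267/22

Using pₖ = aₖpₖ₋₁ + pₖ₋₂ and qₖ = aₖqₖ₋₁ + qₖ₋₂:
  k=0: a=12, p=12, q=1
  k=1: a=7, p=85, q=7
  k=2: a=3, p=267, q=22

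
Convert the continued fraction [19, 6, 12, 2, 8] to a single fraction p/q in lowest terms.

24703/1289

Using pₖ = aₖpₖ₋₁ + pₖ₋₂ and qₖ = aₖqₖ₋₁ + qₖ₋₂:
  k=0: a=19, p=19, q=1
  k=1: a=6, p=115, q=6
  k=2: a=12, p=1399, q=73
  k=3: a=2, p=2913, q=152
  k=4: a=8, p=24703, q=1289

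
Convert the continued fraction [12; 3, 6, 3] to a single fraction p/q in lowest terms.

739/60

Using pₖ = aₖpₖ₋₁ + pₖ₋₂ and qₖ = aₖqₖ₋₁ + qₖ₋₂:
  k=0: a=12, p=12, q=1
  k=1: a=3, p=37, q=3
  k=2: a=6, p=234, q=19
  k=3: a=3, p=739, q=60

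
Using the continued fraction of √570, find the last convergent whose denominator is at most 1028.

9144/383

√570 = [23; 1, 6, 1, 46, …] (period length 4).
Convergents:
  p_0/q_0 = 23/1
  p_1/q_1 = 24/1
  p_2/q_2 = 167/7
  p_3/q_3 = 191/8
  p_4/q_4 = 8953/375
  p_5/q_5 = 9144/383
  p_6/q_6 = 63817/2673
q_5 = 383 ≤ 1028 < 2673 = q_6, so the answer is 9144/383.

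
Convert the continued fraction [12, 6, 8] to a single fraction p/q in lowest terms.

Fold from the inside: start with 8/1.
  6 + 1/8 = 49/8
  12 + 8/49 = 596/49

596/49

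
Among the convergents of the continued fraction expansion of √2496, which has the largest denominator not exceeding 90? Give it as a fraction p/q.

1249/25

√2496 = [49; 1, 23, 1, 98, …] (period length 4).
Convergents:
  p_0/q_0 = 49/1
  p_1/q_1 = 50/1
  p_2/q_2 = 1199/24
  p_3/q_3 = 1249/25
  p_4/q_4 = 123601/2474
q_3 = 25 ≤ 90 < 2474 = q_4, so the answer is 1249/25.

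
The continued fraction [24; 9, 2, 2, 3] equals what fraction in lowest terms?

3857/160

Fold from the inside: start with 3/1.
  2 + 1/3 = 7/3
  2 + 3/7 = 17/7
  9 + 7/17 = 160/17
  24 + 17/160 = 3857/160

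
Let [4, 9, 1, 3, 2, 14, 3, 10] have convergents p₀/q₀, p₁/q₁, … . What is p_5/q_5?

5214/1271

Using pₖ = aₖpₖ₋₁ + pₖ₋₂, qₖ = aₖqₖ₋₁ + qₖ₋₂ (with p₋₁=1, p₋₂=0, q₋₁=0, q₋₂=1):
  k=0: a=4, p=4, q=1
  k=1: a=9, p=37, q=9
  k=2: a=1, p=41, q=10
  k=3: a=3, p=160, q=39
  k=4: a=2, p=361, q=88
  k=5: a=14, p=5214, q=1271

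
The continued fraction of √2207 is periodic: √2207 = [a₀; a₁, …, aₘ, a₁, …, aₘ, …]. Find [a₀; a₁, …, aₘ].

a₀ = ⌊√2207⌋ = 46.
With m₀=0, d₀=1 and mₖ₊₁ = dₖaₖ − mₖ, dₖ₊₁ = (n − mₖ₊₁²)/dₖ, aₖ₊₁ = ⌊(a₀+mₖ₊₁)/dₖ₊₁⌋:
  k=1: m=46, d=91, a=1
  k=2: m=45, d=2, a=45
  k=3: m=45, d=91, a=1
  k=4: m=46, d=1, a=92
d=1 and a=2a₀=92 at k=4, so the next step gives (m, d) = (46, 91) again — its k=1 value — and the period has length 4.

[46; 1, 45, 1, 92]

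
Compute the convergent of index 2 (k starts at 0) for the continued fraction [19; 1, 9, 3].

199/10

Using pₖ = aₖpₖ₋₁ + pₖ₋₂, qₖ = aₖqₖ₋₁ + qₖ₋₂ (with p₋₁=1, p₋₂=0, q₋₁=0, q₋₂=1):
  k=0: a=19, p=19, q=1
  k=1: a=1, p=20, q=1
  k=2: a=9, p=199, q=10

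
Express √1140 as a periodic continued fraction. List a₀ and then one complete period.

a₀ = ⌊√1140⌋ = 33.

[33; 1, 3, 4, 3, 1, 66]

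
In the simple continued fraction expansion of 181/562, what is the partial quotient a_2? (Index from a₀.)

181 = 0·562 + 181   →  a_0 = 0
562 = 3·181 + 19   →  a_1 = 3
181 = 9·19 + 10   →  a_2 = 9

9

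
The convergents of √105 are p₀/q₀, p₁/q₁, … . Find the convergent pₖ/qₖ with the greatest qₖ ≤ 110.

√105 = [10; 4, 20, …] (period length 2).
Convergents:
  p_0/q_0 = 10/1
  p_1/q_1 = 41/4
  p_2/q_2 = 830/81
  p_3/q_3 = 3361/328
q_2 = 81 ≤ 110 < 328 = q_3, so the answer is 830/81.

830/81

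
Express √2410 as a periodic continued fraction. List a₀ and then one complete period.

a₀ = ⌊√2410⌋ = 49.
With m₀=0, d₀=1 and mₖ₊₁ = dₖaₖ − mₖ, dₖ₊₁ = (n − mₖ₊₁²)/dₖ, aₖ₊₁ = ⌊(a₀+mₖ₊₁)/dₖ₊₁⌋:
  k=1: m=49, d=9, a=10
  k=2: m=41, d=81, a=1
  k=3: m=40, d=10, a=8
  k=4: m=40, d=81, a=1
  k=5: m=41, d=9, a=10
  k=6: m=49, d=1, a=98
d=1 and a=2a₀=98 at k=6, so the next step gives (m, d) = (49, 9) again — its k=1 value — and the period has length 6.

[49; 10, 1, 8, 1, 10, 98]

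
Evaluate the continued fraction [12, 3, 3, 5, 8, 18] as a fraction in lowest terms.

Fold from the inside: start with 18/1.
  8 + 1/18 = 145/18
  5 + 18/145 = 743/145
  3 + 145/743 = 2374/743
  3 + 743/2374 = 7865/2374
  12 + 2374/7865 = 96754/7865

96754/7865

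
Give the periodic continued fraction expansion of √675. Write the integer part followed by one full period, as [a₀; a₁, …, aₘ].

[25; 1, 50]

a₀ = ⌊√675⌋ = 25.
With m₀=0, d₀=1 and mₖ₊₁ = dₖaₖ − mₖ, dₖ₊₁ = (n − mₖ₊₁²)/dₖ, aₖ₊₁ = ⌊(a₀+mₖ₊₁)/dₖ₊₁⌋:
  k=1: m=25, d=50, a=1
  k=2: m=25, d=1, a=50
d=1 and a=2a₀=50 at k=2, so the next step gives (m, d) = (25, 50) again — its k=1 value — and the period has length 2.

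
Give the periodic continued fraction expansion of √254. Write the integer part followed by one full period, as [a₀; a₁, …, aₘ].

a₀ = ⌊√254⌋ = 15.
With m₀=0, d₀=1 and mₖ₊₁ = dₖaₖ − mₖ, dₖ₊₁ = (n − mₖ₊₁²)/dₖ, aₖ₊₁ = ⌊(a₀+mₖ₊₁)/dₖ₊₁⌋:
  k=1: m=15, d=29, a=1
  k=2: m=14, d=2, a=14
  k=3: m=14, d=29, a=1
  k=4: m=15, d=1, a=30
d=1 and a=2a₀=30 at k=4, so the next step gives (m, d) = (15, 29) again — its k=1 value — and the period has length 4.

[15; 1, 14, 1, 30]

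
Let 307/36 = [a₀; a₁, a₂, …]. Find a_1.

307 = 8·36 + 19   →  a_0 = 8
36 = 1·19 + 17   →  a_1 = 1

1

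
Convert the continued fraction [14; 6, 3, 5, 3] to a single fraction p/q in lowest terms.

4559/322

Fold from the inside: start with 3/1.
  5 + 1/3 = 16/3
  3 + 3/16 = 51/16
  6 + 16/51 = 322/51
  14 + 51/322 = 4559/322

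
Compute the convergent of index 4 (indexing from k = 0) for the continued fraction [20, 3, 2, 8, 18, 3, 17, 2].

Using pₖ = aₖpₖ₋₁ + pₖ₋₂, qₖ = aₖqₖ₋₁ + qₖ₋₂ (with p₋₁=1, p₋₂=0, q₋₁=0, q₋₂=1):
  k=0: a=20, p=20, q=1
  k=1: a=3, p=61, q=3
  k=2: a=2, p=142, q=7
  k=3: a=8, p=1197, q=59
  k=4: a=18, p=21688, q=1069

21688/1069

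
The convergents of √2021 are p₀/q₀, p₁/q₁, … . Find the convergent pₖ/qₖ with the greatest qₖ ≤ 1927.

√2021 = [44; 1, 21, 2, 21, 1, 88, …] (period length 6).
Convergents:
  p_0/q_0 = 44/1
  p_1/q_1 = 45/1
  p_2/q_2 = 989/22
  p_3/q_3 = 2023/45
  p_4/q_4 = 43472/967
  p_5/q_5 = 45495/1012
  p_6/q_6 = 4047032/90023
q_5 = 1012 ≤ 1927 < 90023 = q_6, so the answer is 45495/1012.

45495/1012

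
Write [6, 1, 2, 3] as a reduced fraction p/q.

67/10

Fold from the inside: start with 3/1.
  2 + 1/3 = 7/3
  1 + 3/7 = 10/7
  6 + 7/10 = 67/10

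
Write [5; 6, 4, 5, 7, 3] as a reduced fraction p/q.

15259/2957

Fold from the inside: start with 3/1.
  7 + 1/3 = 22/3
  5 + 3/22 = 113/22
  4 + 22/113 = 474/113
  6 + 113/474 = 2957/474
  5 + 474/2957 = 15259/2957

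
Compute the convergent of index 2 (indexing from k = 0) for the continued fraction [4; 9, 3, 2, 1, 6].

115/28

Using pₖ = aₖpₖ₋₁ + pₖ₋₂, qₖ = aₖqₖ₋₁ + qₖ₋₂ (with p₋₁=1, p₋₂=0, q₋₁=0, q₋₂=1):
  k=0: a=4, p=4, q=1
  k=1: a=9, p=37, q=9
  k=2: a=3, p=115, q=28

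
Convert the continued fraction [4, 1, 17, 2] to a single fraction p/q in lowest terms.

183/37

Using pₖ = aₖpₖ₋₁ + pₖ₋₂ and qₖ = aₖqₖ₋₁ + qₖ₋₂:
  k=0: a=4, p=4, q=1
  k=1: a=1, p=5, q=1
  k=2: a=17, p=89, q=18
  k=3: a=2, p=183, q=37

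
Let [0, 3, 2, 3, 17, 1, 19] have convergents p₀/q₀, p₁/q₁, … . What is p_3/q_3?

Using pₖ = aₖpₖ₋₁ + pₖ₋₂, qₖ = aₖqₖ₋₁ + qₖ₋₂ (with p₋₁=1, p₋₂=0, q₋₁=0, q₋₂=1):
  k=0: a=0, p=0, q=1
  k=1: a=3, p=1, q=3
  k=2: a=2, p=2, q=7
  k=3: a=3, p=7, q=24

7/24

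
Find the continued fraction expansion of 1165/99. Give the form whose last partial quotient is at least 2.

[11; 1, 3, 3, 3, 2]

1165 = 11*99 + 76
99 = 1*76 + 23
76 = 3*23 + 7
23 = 3*7 + 2
7 = 3*2 + 1
2 = 2*1 + 0  (stop)
So 1165/99 = [11; 1, 3, 3, 3, 2].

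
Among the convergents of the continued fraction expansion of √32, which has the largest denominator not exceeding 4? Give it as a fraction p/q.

√32 = [5; 1, 1, 1, 10, …] (period length 4).
Convergents:
  p_0/q_0 = 5/1
  p_1/q_1 = 6/1
  p_2/q_2 = 11/2
  p_3/q_3 = 17/3
  p_4/q_4 = 181/32
q_3 = 3 ≤ 4 < 32 = q_4, so the answer is 17/3.

17/3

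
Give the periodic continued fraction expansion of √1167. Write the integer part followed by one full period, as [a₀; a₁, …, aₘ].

a₀ = ⌊√1167⌋ = 34.
With m₀=0, d₀=1 and mₖ₊₁ = dₖaₖ − mₖ, dₖ₊₁ = (n − mₖ₊₁²)/dₖ, aₖ₊₁ = ⌊(a₀+mₖ₊₁)/dₖ₊₁⌋:
  k=1: m=34, d=11, a=6
  k=2: m=32, d=13, a=5
  k=3: m=33, d=6, a=11
  k=4: m=33, d=13, a=5
  k=5: m=32, d=11, a=6
  k=6: m=34, d=1, a=68
d=1 and a=2a₀=68 at k=6, so the next step gives (m, d) = (34, 11) again — its k=1 value — and the period has length 6.

[34; 6, 5, 11, 5, 6, 68]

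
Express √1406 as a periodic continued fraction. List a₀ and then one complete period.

[37; 2, 74]

a₀ = ⌊√1406⌋ = 37.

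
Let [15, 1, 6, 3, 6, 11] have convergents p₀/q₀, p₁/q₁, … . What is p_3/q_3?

Using pₖ = aₖpₖ₋₁ + pₖ₋₂, qₖ = aₖqₖ₋₁ + qₖ₋₂ (with p₋₁=1, p₋₂=0, q₋₁=0, q₋₂=1):
  k=0: a=15, p=15, q=1
  k=1: a=1, p=16, q=1
  k=2: a=6, p=111, q=7
  k=3: a=3, p=349, q=22

349/22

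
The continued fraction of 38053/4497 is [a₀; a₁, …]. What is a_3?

38053 = 8·4497 + 2077   →  a_0 = 8
4497 = 2·2077 + 343   →  a_1 = 2
2077 = 6·343 + 19   →  a_2 = 6
343 = 18·19 + 1   →  a_3 = 18

18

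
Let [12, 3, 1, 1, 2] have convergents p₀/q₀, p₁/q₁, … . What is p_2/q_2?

Using pₖ = aₖpₖ₋₁ + pₖ₋₂, qₖ = aₖqₖ₋₁ + qₖ₋₂ (with p₋₁=1, p₋₂=0, q₋₁=0, q₋₂=1):
  k=0: a=12, p=12, q=1
  k=1: a=3, p=37, q=3
  k=2: a=1, p=49, q=4

49/4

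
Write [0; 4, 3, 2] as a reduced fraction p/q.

7/30

Fold from the inside: start with 2/1.
  3 + 1/2 = 7/2
  4 + 2/7 = 30/7
  0 + 7/30 = 7/30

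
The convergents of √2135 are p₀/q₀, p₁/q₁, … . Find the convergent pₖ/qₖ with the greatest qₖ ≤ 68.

√2135 = [46; 4, 1, 5, 1, 4, 92, …] (period length 6).
Convergents:
  p_0/q_0 = 46/1
  p_1/q_1 = 185/4
  p_2/q_2 = 231/5
  p_3/q_3 = 1340/29
  p_4/q_4 = 1571/34
  p_5/q_5 = 7624/165
q_4 = 34 ≤ 68 < 165 = q_5, so the answer is 1571/34.

1571/34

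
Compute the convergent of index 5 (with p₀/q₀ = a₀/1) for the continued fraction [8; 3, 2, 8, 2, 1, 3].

1525/184

Using pₖ = aₖpₖ₋₁ + pₖ₋₂, qₖ = aₖqₖ₋₁ + qₖ₋₂ (with p₋₁=1, p₋₂=0, q₋₁=0, q₋₂=1):
  k=0: a=8, p=8, q=1
  k=1: a=3, p=25, q=3
  k=2: a=2, p=58, q=7
  k=3: a=8, p=489, q=59
  k=4: a=2, p=1036, q=125
  k=5: a=1, p=1525, q=184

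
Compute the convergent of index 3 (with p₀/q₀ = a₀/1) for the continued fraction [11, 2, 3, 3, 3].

Using pₖ = aₖpₖ₋₁ + pₖ₋₂, qₖ = aₖqₖ₋₁ + qₖ₋₂ (with p₋₁=1, p₋₂=0, q₋₁=0, q₋₂=1):
  k=0: a=11, p=11, q=1
  k=1: a=2, p=23, q=2
  k=2: a=3, p=80, q=7
  k=3: a=3, p=263, q=23

263/23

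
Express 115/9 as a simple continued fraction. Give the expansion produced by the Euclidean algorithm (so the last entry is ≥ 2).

115 = 12×9 + 7
9 = 1×7 + 2
7 = 3×2 + 1
2 = 2×1 + 0  (stop)
So 115/9 = [12; 1, 3, 2].

[12; 1, 3, 2]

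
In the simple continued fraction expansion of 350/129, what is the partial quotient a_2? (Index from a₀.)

2

350 = 2·129 + 92   →  a_0 = 2
129 = 1·92 + 37   →  a_1 = 1
92 = 2·37 + 18   →  a_2 = 2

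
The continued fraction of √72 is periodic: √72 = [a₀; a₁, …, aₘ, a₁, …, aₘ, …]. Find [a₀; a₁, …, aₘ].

a₀ = ⌊√72⌋ = 8.
With m₀=0, d₀=1 and mₖ₊₁ = dₖaₖ − mₖ, dₖ₊₁ = (n − mₖ₊₁²)/dₖ, aₖ₊₁ = ⌊(a₀+mₖ₊₁)/dₖ₊₁⌋:
  k=1: m=8, d=8, a=2
  k=2: m=8, d=1, a=16
d=1 and a=2a₀=16 at k=2, so the next step gives (m, d) = (8, 8) again — its k=1 value — and the period has length 2.

[8; 2, 16]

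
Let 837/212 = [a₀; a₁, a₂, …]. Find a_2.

18

837 = 3·212 + 201   →  a_0 = 3
212 = 1·201 + 11   →  a_1 = 1
201 = 18·11 + 3   →  a_2 = 18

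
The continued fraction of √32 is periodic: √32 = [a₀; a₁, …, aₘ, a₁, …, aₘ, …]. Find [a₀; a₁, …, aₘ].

[5; 1, 1, 1, 10]

a₀ = ⌊√32⌋ = 5.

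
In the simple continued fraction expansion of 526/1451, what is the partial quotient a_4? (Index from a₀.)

526 = 0·1451 + 526   →  a_0 = 0
1451 = 2·526 + 399   →  a_1 = 2
526 = 1·399 + 127   →  a_2 = 1
399 = 3·127 + 18   →  a_3 = 3
127 = 7·18 + 1   →  a_4 = 7

7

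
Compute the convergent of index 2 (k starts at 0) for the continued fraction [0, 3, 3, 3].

Using pₖ = aₖpₖ₋₁ + pₖ₋₂, qₖ = aₖqₖ₋₁ + qₖ₋₂ (with p₋₁=1, p₋₂=0, q₋₁=0, q₋₂=1):
  k=0: a=0, p=0, q=1
  k=1: a=3, p=1, q=3
  k=2: a=3, p=3, q=10

3/10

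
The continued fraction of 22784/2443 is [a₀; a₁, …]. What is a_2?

22784 = 9·2443 + 797   →  a_0 = 9
2443 = 3·797 + 52   →  a_1 = 3
797 = 15·52 + 17   →  a_2 = 15

15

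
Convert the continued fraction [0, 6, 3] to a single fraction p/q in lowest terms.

Fold from the inside: start with 3/1.
  6 + 1/3 = 19/3
  0 + 3/19 = 3/19

3/19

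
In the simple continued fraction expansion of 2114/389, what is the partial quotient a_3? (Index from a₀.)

3

2114 = 5·389 + 169   →  a_0 = 5
389 = 2·169 + 51   →  a_1 = 2
169 = 3·51 + 16   →  a_2 = 3
51 = 3·16 + 3   →  a_3 = 3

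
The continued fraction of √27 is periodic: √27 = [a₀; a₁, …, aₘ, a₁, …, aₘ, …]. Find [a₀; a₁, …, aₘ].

a₀ = ⌊√27⌋ = 5.

[5; 5, 10]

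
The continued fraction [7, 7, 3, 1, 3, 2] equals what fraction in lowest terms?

1763/247

Fold from the inside: start with 2/1.
  3 + 1/2 = 7/2
  1 + 2/7 = 9/7
  3 + 7/9 = 34/9
  7 + 9/34 = 247/34
  7 + 34/247 = 1763/247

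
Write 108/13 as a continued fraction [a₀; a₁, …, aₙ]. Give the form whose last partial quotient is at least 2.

[8; 3, 4]

108 = 8×13 + 4
13 = 3×4 + 1
4 = 4×1 + 0  (stop)
So 108/13 = [8; 3, 4].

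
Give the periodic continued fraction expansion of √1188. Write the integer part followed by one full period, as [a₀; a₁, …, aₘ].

[34; 2, 7, 6, 7, 2, 68]

a₀ = ⌊√1188⌋ = 34.
With m₀=0, d₀=1 and mₖ₊₁ = dₖaₖ − mₖ, dₖ₊₁ = (n − mₖ₊₁²)/dₖ, aₖ₊₁ = ⌊(a₀+mₖ₊₁)/dₖ₊₁⌋:
  k=1: m=34, d=32, a=2
  k=2: m=30, d=9, a=7
  k=3: m=33, d=11, a=6
  k=4: m=33, d=9, a=7
  k=5: m=30, d=32, a=2
  k=6: m=34, d=1, a=68
d=1 and a=2a₀=68 at k=6, so the next step gives (m, d) = (34, 32) again — its k=1 value — and the period has length 6.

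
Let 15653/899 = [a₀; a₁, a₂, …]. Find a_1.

2

15653 = 17·899 + 370   →  a_0 = 17
899 = 2·370 + 159   →  a_1 = 2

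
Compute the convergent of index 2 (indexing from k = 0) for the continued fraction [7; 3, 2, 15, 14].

51/7

Using pₖ = aₖpₖ₋₁ + pₖ₋₂, qₖ = aₖqₖ₋₁ + qₖ₋₂ (with p₋₁=1, p₋₂=0, q₋₁=0, q₋₂=1):
  k=0: a=7, p=7, q=1
  k=1: a=3, p=22, q=3
  k=2: a=2, p=51, q=7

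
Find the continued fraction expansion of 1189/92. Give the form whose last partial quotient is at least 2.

1189 = 12*92 + 85
92 = 1*85 + 7
85 = 12*7 + 1
7 = 7*1 + 0  (stop)
So 1189/92 = [12; 1, 12, 7].

[12; 1, 12, 7]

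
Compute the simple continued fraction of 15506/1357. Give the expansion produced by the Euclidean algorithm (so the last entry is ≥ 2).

15506 = 11*1357 + 579
1357 = 2*579 + 199
579 = 2*199 + 181
199 = 1*181 + 18
181 = 10*18 + 1
18 = 18*1 + 0  (stop)
So 15506/1357 = [11; 2, 2, 1, 10, 18].

[11; 2, 2, 1, 10, 18]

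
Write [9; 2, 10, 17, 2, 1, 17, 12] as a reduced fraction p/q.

2217061/233958

Using pₖ = aₖpₖ₋₁ + pₖ₋₂ and qₖ = aₖqₖ₋₁ + qₖ₋₂:
  k=0: a=9, p=9, q=1
  k=1: a=2, p=19, q=2
  k=2: a=10, p=199, q=21
  k=3: a=17, p=3402, q=359
  k=4: a=2, p=7003, q=739
  k=5: a=1, p=10405, q=1098
  k=6: a=17, p=183888, q=19405
  k=7: a=12, p=2217061, q=233958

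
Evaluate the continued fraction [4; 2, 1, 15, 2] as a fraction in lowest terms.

Using pₖ = aₖpₖ₋₁ + pₖ₋₂ and qₖ = aₖqₖ₋₁ + qₖ₋₂:
  k=0: a=4, p=4, q=1
  k=1: a=2, p=9, q=2
  k=2: a=1, p=13, q=3
  k=3: a=15, p=204, q=47
  k=4: a=2, p=421, q=97

421/97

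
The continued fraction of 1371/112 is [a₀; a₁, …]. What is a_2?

6

1371 = 12·112 + 27   →  a_0 = 12
112 = 4·27 + 4   →  a_1 = 4
27 = 6·4 + 3   →  a_2 = 6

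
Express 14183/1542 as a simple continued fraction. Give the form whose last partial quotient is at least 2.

[9; 5, 17, 1, 16]

14183 = 9×1542 + 305
1542 = 5×305 + 17
305 = 17×17 + 16
17 = 1×16 + 1
16 = 16×1 + 0  (stop)
So 14183/1542 = [9; 5, 17, 1, 16].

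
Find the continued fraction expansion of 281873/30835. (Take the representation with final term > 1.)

[9; 7, 13, 4, 16, 5]

281873 = 9*30835 + 4358
30835 = 7*4358 + 329
4358 = 13*329 + 81
329 = 4*81 + 5
81 = 16*5 + 1
5 = 5*1 + 0  (stop)
So 281873/30835 = [9; 7, 13, 4, 16, 5].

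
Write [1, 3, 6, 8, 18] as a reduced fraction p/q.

Using pₖ = aₖpₖ₋₁ + pₖ₋₂ and qₖ = aₖqₖ₋₁ + qₖ₋₂:
  k=0: a=1, p=1, q=1
  k=1: a=3, p=4, q=3
  k=2: a=6, p=25, q=19
  k=3: a=8, p=204, q=155
  k=4: a=18, p=3697, q=2809

3697/2809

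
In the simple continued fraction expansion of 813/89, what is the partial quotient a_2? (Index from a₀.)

2

813 = 9·89 + 12   →  a_0 = 9
89 = 7·12 + 5   →  a_1 = 7
12 = 2·5 + 2   →  a_2 = 2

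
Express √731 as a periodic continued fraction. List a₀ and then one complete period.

[27; 27, 54]

a₀ = ⌊√731⌋ = 27.
With m₀=0, d₀=1 and mₖ₊₁ = dₖaₖ − mₖ, dₖ₊₁ = (n − mₖ₊₁²)/dₖ, aₖ₊₁ = ⌊(a₀+mₖ₊₁)/dₖ₊₁⌋:
  k=1: m=27, d=2, a=27
  k=2: m=27, d=1, a=54
d=1 and a=2a₀=54 at k=2, so the next step gives (m, d) = (27, 2) again — its k=1 value — and the period has length 2.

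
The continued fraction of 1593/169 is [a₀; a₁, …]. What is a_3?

1593 = 9·169 + 72   →  a_0 = 9
169 = 2·72 + 25   →  a_1 = 2
72 = 2·25 + 22   →  a_2 = 2
25 = 1·22 + 3   →  a_3 = 1

1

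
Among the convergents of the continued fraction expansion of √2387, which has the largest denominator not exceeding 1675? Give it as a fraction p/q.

33467/685

√2387 = [48; 1, 5, 1, 96, …] (period length 4).
Convergents:
  p_0/q_0 = 48/1
  p_1/q_1 = 49/1
  p_2/q_2 = 293/6
  p_3/q_3 = 342/7
  p_4/q_4 = 33125/678
  p_5/q_5 = 33467/685
  p_6/q_6 = 200460/4103
q_5 = 685 ≤ 1675 < 4103 = q_6, so the answer is 33467/685.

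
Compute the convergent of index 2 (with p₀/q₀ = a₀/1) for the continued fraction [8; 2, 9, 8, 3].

Using pₖ = aₖpₖ₋₁ + pₖ₋₂, qₖ = aₖqₖ₋₁ + qₖ₋₂ (with p₋₁=1, p₋₂=0, q₋₁=0, q₋₂=1):
  k=0: a=8, p=8, q=1
  k=1: a=2, p=17, q=2
  k=2: a=9, p=161, q=19

161/19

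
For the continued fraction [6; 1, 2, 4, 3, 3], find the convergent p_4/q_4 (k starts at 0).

Using pₖ = aₖpₖ₋₁ + pₖ₋₂, qₖ = aₖqₖ₋₁ + qₖ₋₂ (with p₋₁=1, p₋₂=0, q₋₁=0, q₋₂=1):
  k=0: a=6, p=6, q=1
  k=1: a=1, p=7, q=1
  k=2: a=2, p=20, q=3
  k=3: a=4, p=87, q=13
  k=4: a=3, p=281, q=42

281/42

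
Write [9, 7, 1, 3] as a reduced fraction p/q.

Fold from the inside: start with 3/1.
  1 + 1/3 = 4/3
  7 + 3/4 = 31/4
  9 + 4/31 = 283/31

283/31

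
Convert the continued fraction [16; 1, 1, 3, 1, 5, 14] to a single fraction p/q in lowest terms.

12203/737

Fold from the inside: start with 14/1.
  5 + 1/14 = 71/14
  1 + 14/71 = 85/71
  3 + 71/85 = 326/85
  1 + 85/326 = 411/326
  1 + 326/411 = 737/411
  16 + 411/737 = 12203/737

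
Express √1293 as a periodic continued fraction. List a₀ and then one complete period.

[35; 1, 22, 1, 70]

a₀ = ⌊√1293⌋ = 35.
With m₀=0, d₀=1 and mₖ₊₁ = dₖaₖ − mₖ, dₖ₊₁ = (n − mₖ₊₁²)/dₖ, aₖ₊₁ = ⌊(a₀+mₖ₊₁)/dₖ₊₁⌋:
  k=1: m=35, d=68, a=1
  k=2: m=33, d=3, a=22
  k=3: m=33, d=68, a=1
  k=4: m=35, d=1, a=70
d=1 and a=2a₀=70 at k=4, so the next step gives (m, d) = (35, 68) again — its k=1 value — and the period has length 4.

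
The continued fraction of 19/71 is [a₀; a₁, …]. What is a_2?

1

19 = 0·71 + 19   →  a_0 = 0
71 = 3·19 + 14   →  a_1 = 3
19 = 1·14 + 5   →  a_2 = 1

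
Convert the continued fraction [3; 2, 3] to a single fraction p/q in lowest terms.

24/7

Using pₖ = aₖpₖ₋₁ + pₖ₋₂ and qₖ = aₖqₖ₋₁ + qₖ₋₂:
  k=0: a=3, p=3, q=1
  k=1: a=2, p=7, q=2
  k=2: a=3, p=24, q=7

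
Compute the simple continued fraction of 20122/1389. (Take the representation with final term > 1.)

20122 = 14×1389 + 676
1389 = 2×676 + 37
676 = 18×37 + 10
37 = 3×10 + 7
10 = 1×7 + 3
7 = 2×3 + 1
3 = 3×1 + 0  (stop)
So 20122/1389 = [14; 2, 18, 3, 1, 2, 3].

[14; 2, 18, 3, 1, 2, 3]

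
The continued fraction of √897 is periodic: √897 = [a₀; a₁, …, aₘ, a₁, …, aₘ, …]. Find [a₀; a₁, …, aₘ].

[29; 1, 18, 1, 58]

a₀ = ⌊√897⌋ = 29.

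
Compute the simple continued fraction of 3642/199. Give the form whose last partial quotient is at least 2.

3642 = 18×199 + 60
199 = 3×60 + 19
60 = 3×19 + 3
19 = 6×3 + 1
3 = 3×1 + 0  (stop)
So 3642/199 = [18; 3, 3, 6, 3].

[18; 3, 3, 6, 3]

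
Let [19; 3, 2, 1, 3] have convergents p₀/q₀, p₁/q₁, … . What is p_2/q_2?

135/7

Using pₖ = aₖpₖ₋₁ + pₖ₋₂, qₖ = aₖqₖ₋₁ + qₖ₋₂ (with p₋₁=1, p₋₂=0, q₋₁=0, q₋₂=1):
  k=0: a=19, p=19, q=1
  k=1: a=3, p=58, q=3
  k=2: a=2, p=135, q=7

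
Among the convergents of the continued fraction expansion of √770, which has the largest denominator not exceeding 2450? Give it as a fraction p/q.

√770 = [27; 1, 2, 1, 54, …] (period length 4).
Convergents:
  p_0/q_0 = 27/1
  p_1/q_1 = 28/1
  p_2/q_2 = 83/3
  p_3/q_3 = 111/4
  p_4/q_4 = 6077/219
  p_5/q_5 = 6188/223
  p_6/q_6 = 18453/665
  p_7/q_7 = 24641/888
  p_8/q_8 = 1349067/48617
q_7 = 888 ≤ 2450 < 48617 = q_8, so the answer is 24641/888.

24641/888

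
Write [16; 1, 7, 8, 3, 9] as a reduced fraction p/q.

31931/1892

Fold from the inside: start with 9/1.
  3 + 1/9 = 28/9
  8 + 9/28 = 233/28
  7 + 28/233 = 1659/233
  1 + 233/1659 = 1892/1659
  16 + 1659/1892 = 31931/1892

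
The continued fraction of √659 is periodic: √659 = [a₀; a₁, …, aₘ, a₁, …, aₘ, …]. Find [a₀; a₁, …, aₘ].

[25; 1, 2, 25, 2, 1, 50]

a₀ = ⌊√659⌋ = 25.
With m₀=0, d₀=1 and mₖ₊₁ = dₖaₖ − mₖ, dₖ₊₁ = (n − mₖ₊₁²)/dₖ, aₖ₊₁ = ⌊(a₀+mₖ₊₁)/dₖ₊₁⌋:
  k=1: m=25, d=34, a=1
  k=2: m=9, d=17, a=2
  k=3: m=25, d=2, a=25
  k=4: m=25, d=17, a=2
  k=5: m=9, d=34, a=1
  k=6: m=25, d=1, a=50
d=1 and a=2a₀=50 at k=6, so the next step gives (m, d) = (25, 34) again — its k=1 value — and the period has length 6.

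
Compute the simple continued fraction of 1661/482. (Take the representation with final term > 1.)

[3; 2, 4, 7, 2, 3]

1661 = 3×482 + 215
482 = 2×215 + 52
215 = 4×52 + 7
52 = 7×7 + 3
7 = 2×3 + 1
3 = 3×1 + 0  (stop)
So 1661/482 = [3; 2, 4, 7, 2, 3].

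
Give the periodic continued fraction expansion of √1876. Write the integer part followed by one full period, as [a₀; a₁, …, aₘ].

a₀ = ⌊√1876⌋ = 43.
With m₀=0, d₀=1 and mₖ₊₁ = dₖaₖ − mₖ, dₖ₊₁ = (n − mₖ₊₁²)/dₖ, aₖ₊₁ = ⌊(a₀+mₖ₊₁)/dₖ₊₁⌋:
  k=1: m=43, d=27, a=3
  k=2: m=38, d=16, a=5
  k=3: m=42, d=7, a=12
  k=4: m=42, d=16, a=5
  k=5: m=38, d=27, a=3
  k=6: m=43, d=1, a=86
d=1 and a=2a₀=86 at k=6, so the next step gives (m, d) = (43, 27) again — its k=1 value — and the period has length 6.

[43; 3, 5, 12, 5, 3, 86]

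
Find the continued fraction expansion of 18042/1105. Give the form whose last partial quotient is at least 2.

18042 = 16*1105 + 362
1105 = 3*362 + 19
362 = 19*19 + 1
19 = 19*1 + 0  (stop)
So 18042/1105 = [16; 3, 19, 19].

[16; 3, 19, 19]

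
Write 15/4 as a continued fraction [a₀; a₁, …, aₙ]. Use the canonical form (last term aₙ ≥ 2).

[3; 1, 3]

15 = 3·4 + 3
4 = 1·3 + 1
3 = 3·1 + 0  (stop)
So 15/4 = [3; 1, 3].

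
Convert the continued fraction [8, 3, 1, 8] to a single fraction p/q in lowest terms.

289/35

Fold from the inside: start with 8/1.
  1 + 1/8 = 9/8
  3 + 8/9 = 35/9
  8 + 9/35 = 289/35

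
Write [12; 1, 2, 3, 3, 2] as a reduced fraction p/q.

965/76

Fold from the inside: start with 2/1.
  3 + 1/2 = 7/2
  3 + 2/7 = 23/7
  2 + 7/23 = 53/23
  1 + 23/53 = 76/53
  12 + 53/76 = 965/76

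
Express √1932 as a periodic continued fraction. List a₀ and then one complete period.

a₀ = ⌊√1932⌋ = 43.
With m₀=0, d₀=1 and mₖ₊₁ = dₖaₖ − mₖ, dₖ₊₁ = (n − mₖ₊₁²)/dₖ, aₖ₊₁ = ⌊(a₀+mₖ₊₁)/dₖ₊₁⌋:
  k=1: m=43, d=83, a=1
  k=2: m=40, d=4, a=20
  k=3: m=40, d=83, a=1
  k=4: m=43, d=1, a=86
d=1 and a=2a₀=86 at k=4, so the next step gives (m, d) = (43, 83) again — its k=1 value — and the period has length 4.

[43; 1, 20, 1, 86]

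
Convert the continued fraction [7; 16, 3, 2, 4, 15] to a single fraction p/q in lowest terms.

Fold from the inside: start with 15/1.
  4 + 1/15 = 61/15
  2 + 15/61 = 137/61
  3 + 61/137 = 472/137
  16 + 137/472 = 7689/472
  7 + 472/7689 = 54295/7689

54295/7689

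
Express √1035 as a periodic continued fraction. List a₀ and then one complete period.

a₀ = ⌊√1035⌋ = 32.
With m₀=0, d₀=1 and mₖ₊₁ = dₖaₖ − mₖ, dₖ₊₁ = (n − mₖ₊₁²)/dₖ, aₖ₊₁ = ⌊(a₀+mₖ₊₁)/dₖ₊₁⌋:
  k=1: m=32, d=11, a=5
  k=2: m=23, d=46, a=1
  k=3: m=23, d=11, a=5
  k=4: m=32, d=1, a=64
d=1 and a=2a₀=64 at k=4, so the next step gives (m, d) = (32, 11) again — its k=1 value — and the period has length 4.

[32; 5, 1, 5, 64]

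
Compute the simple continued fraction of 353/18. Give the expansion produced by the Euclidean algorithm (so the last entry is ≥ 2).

353 = 19*18 + 11
18 = 1*11 + 7
11 = 1*7 + 4
7 = 1*4 + 3
4 = 1*3 + 1
3 = 3*1 + 0  (stop)
So 353/18 = [19; 1, 1, 1, 1, 3].

[19; 1, 1, 1, 1, 3]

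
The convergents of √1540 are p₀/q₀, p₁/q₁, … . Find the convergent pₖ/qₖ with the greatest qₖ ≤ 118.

2747/70

√1540 = [39; 4, 8, 2, 8, 4, 78, …] (period length 6).
Convergents:
  p_0/q_0 = 39/1
  p_1/q_1 = 157/4
  p_2/q_2 = 1295/33
  p_3/q_3 = 2747/70
  p_4/q_4 = 23271/593
q_3 = 70 ≤ 118 < 593 = q_4, so the answer is 2747/70.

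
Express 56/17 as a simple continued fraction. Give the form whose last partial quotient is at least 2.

56 = 3·17 + 5
17 = 3·5 + 2
5 = 2·2 + 1
2 = 2·1 + 0  (stop)
So 56/17 = [3; 3, 2, 2].

[3; 3, 2, 2]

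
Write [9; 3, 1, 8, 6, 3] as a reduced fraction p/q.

6267/677

Using pₖ = aₖpₖ₋₁ + pₖ₋₂ and qₖ = aₖqₖ₋₁ + qₖ₋₂:
  k=0: a=9, p=9, q=1
  k=1: a=3, p=28, q=3
  k=2: a=1, p=37, q=4
  k=3: a=8, p=324, q=35
  k=4: a=6, p=1981, q=214
  k=5: a=3, p=6267, q=677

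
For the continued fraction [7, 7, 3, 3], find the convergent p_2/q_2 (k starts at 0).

Using pₖ = aₖpₖ₋₁ + pₖ₋₂, qₖ = aₖqₖ₋₁ + qₖ₋₂ (with p₋₁=1, p₋₂=0, q₋₁=0, q₋₂=1):
  k=0: a=7, p=7, q=1
  k=1: a=7, p=50, q=7
  k=2: a=3, p=157, q=22

157/22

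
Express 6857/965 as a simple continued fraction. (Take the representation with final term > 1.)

[7; 9, 2, 5, 1, 7]

6857 = 7×965 + 102
965 = 9×102 + 47
102 = 2×47 + 8
47 = 5×8 + 7
8 = 1×7 + 1
7 = 7×1 + 0  (stop)
So 6857/965 = [7; 9, 2, 5, 1, 7].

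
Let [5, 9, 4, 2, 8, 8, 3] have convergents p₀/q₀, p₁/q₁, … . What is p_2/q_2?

189/37

Using pₖ = aₖpₖ₋₁ + pₖ₋₂, qₖ = aₖqₖ₋₁ + qₖ₋₂ (with p₋₁=1, p₋₂=0, q₋₁=0, q₋₂=1):
  k=0: a=5, p=5, q=1
  k=1: a=9, p=46, q=9
  k=2: a=4, p=189, q=37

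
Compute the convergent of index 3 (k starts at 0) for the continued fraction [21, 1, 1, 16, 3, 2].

Using pₖ = aₖpₖ₋₁ + pₖ₋₂, qₖ = aₖqₖ₋₁ + qₖ₋₂ (with p₋₁=1, p₋₂=0, q₋₁=0, q₋₂=1):
  k=0: a=21, p=21, q=1
  k=1: a=1, p=22, q=1
  k=2: a=1, p=43, q=2
  k=3: a=16, p=710, q=33

710/33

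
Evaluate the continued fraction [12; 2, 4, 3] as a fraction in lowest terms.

361/29

Fold from the inside: start with 3/1.
  4 + 1/3 = 13/3
  2 + 3/13 = 29/13
  12 + 13/29 = 361/29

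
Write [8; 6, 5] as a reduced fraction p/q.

253/31

Fold from the inside: start with 5/1.
  6 + 1/5 = 31/5
  8 + 5/31 = 253/31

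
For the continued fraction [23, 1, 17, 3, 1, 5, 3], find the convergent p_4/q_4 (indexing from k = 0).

1748/73

Using pₖ = aₖpₖ₋₁ + pₖ₋₂, qₖ = aₖqₖ₋₁ + qₖ₋₂ (with p₋₁=1, p₋₂=0, q₋₁=0, q₋₂=1):
  k=0: a=23, p=23, q=1
  k=1: a=1, p=24, q=1
  k=2: a=17, p=431, q=18
  k=3: a=3, p=1317, q=55
  k=4: a=1, p=1748, q=73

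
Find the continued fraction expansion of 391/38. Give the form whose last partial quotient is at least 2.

[10; 3, 2, 5]

391 = 10*38 + 11
38 = 3*11 + 5
11 = 2*5 + 1
5 = 5*1 + 0  (stop)
So 391/38 = [10; 3, 2, 5].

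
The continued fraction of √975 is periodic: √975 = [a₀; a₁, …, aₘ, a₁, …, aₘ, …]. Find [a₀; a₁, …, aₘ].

a₀ = ⌊√975⌋ = 31.

[31; 4, 2, 4, 62]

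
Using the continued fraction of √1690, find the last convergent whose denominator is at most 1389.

27379/666

√1690 = [41; 9, 8, 9, 82, …] (period length 4).
Convergents:
  p_0/q_0 = 41/1
  p_1/q_1 = 370/9
  p_2/q_2 = 3001/73
  p_3/q_3 = 27379/666
  p_4/q_4 = 2248079/54685
q_3 = 666 ≤ 1389 < 54685 = q_4, so the answer is 27379/666.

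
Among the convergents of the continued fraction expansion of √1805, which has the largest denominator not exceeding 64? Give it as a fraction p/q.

√1805 = [42; 2, 16, 2, 84, …] (period length 4).
Convergents:
  p_0/q_0 = 42/1
  p_1/q_1 = 85/2
  p_2/q_2 = 1402/33
  p_3/q_3 = 2889/68
q_2 = 33 ≤ 64 < 68 = q_3, so the answer is 1402/33.

1402/33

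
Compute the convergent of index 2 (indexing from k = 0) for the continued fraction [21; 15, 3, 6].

Using pₖ = aₖpₖ₋₁ + pₖ₋₂, qₖ = aₖqₖ₋₁ + qₖ₋₂ (with p₋₁=1, p₋₂=0, q₋₁=0, q₋₂=1):
  k=0: a=21, p=21, q=1
  k=1: a=15, p=316, q=15
  k=2: a=3, p=969, q=46

969/46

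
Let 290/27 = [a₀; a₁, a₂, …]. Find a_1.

290 = 10·27 + 20   →  a_0 = 10
27 = 1·20 + 7   →  a_1 = 1

1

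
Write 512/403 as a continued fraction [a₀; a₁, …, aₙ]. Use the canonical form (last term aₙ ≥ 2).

512 = 1·403 + 109
403 = 3·109 + 76
109 = 1·76 + 33
76 = 2·33 + 10
33 = 3·10 + 3
10 = 3·3 + 1
3 = 3·1 + 0  (stop)
So 512/403 = [1; 3, 1, 2, 3, 3, 3].

[1; 3, 1, 2, 3, 3, 3]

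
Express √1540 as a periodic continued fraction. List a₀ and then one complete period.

a₀ = ⌊√1540⌋ = 39.
With m₀=0, d₀=1 and mₖ₊₁ = dₖaₖ − mₖ, dₖ₊₁ = (n − mₖ₊₁²)/dₖ, aₖ₊₁ = ⌊(a₀+mₖ₊₁)/dₖ₊₁⌋:
  k=1: m=39, d=19, a=4
  k=2: m=37, d=9, a=8
  k=3: m=35, d=35, a=2
  k=4: m=35, d=9, a=8
  k=5: m=37, d=19, a=4
  k=6: m=39, d=1, a=78
d=1 and a=2a₀=78 at k=6, so the next step gives (m, d) = (39, 19) again — its k=1 value — and the period has length 6.

[39; 4, 8, 2, 8, 4, 78]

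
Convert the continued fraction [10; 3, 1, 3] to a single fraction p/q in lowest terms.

154/15

Using pₖ = aₖpₖ₋₁ + pₖ₋₂ and qₖ = aₖqₖ₋₁ + qₖ₋₂:
  k=0: a=10, p=10, q=1
  k=1: a=3, p=31, q=3
  k=2: a=1, p=41, q=4
  k=3: a=3, p=154, q=15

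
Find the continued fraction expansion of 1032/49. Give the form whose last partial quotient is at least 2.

1032 = 21·49 + 3
49 = 16·3 + 1
3 = 3·1 + 0  (stop)
So 1032/49 = [21; 16, 3].

[21; 16, 3]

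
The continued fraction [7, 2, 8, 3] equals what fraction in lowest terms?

396/53

Using pₖ = aₖpₖ₋₁ + pₖ₋₂ and qₖ = aₖqₖ₋₁ + qₖ₋₂:
  k=0: a=7, p=7, q=1
  k=1: a=2, p=15, q=2
  k=2: a=8, p=127, q=17
  k=3: a=3, p=396, q=53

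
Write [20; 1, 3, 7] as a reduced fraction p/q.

Fold from the inside: start with 7/1.
  3 + 1/7 = 22/7
  1 + 7/22 = 29/22
  20 + 22/29 = 602/29

602/29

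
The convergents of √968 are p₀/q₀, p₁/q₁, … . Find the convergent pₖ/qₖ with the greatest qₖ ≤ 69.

√968 = [31; 8, 1, 6, 1, 8, 62, …] (period length 6).
Convergents:
  p_0/q_0 = 31/1
  p_1/q_1 = 249/8
  p_2/q_2 = 280/9
  p_3/q_3 = 1929/62
  p_4/q_4 = 2209/71
q_3 = 62 ≤ 69 < 71 = q_4, so the answer is 1929/62.

1929/62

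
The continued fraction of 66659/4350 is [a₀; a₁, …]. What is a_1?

3

66659 = 15·4350 + 1409   →  a_0 = 15
4350 = 3·1409 + 123   →  a_1 = 3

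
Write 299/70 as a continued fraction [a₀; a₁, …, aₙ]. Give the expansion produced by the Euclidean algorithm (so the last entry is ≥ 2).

299 = 4*70 + 19
70 = 3*19 + 13
19 = 1*13 + 6
13 = 2*6 + 1
6 = 6*1 + 0  (stop)
So 299/70 = [4; 3, 1, 2, 6].

[4; 3, 1, 2, 6]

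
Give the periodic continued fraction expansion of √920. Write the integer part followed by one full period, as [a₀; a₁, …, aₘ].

[30; 3, 60]

a₀ = ⌊√920⌋ = 30.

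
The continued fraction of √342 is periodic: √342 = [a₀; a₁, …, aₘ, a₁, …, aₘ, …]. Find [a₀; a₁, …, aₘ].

a₀ = ⌊√342⌋ = 18.
With m₀=0, d₀=1 and mₖ₊₁ = dₖaₖ − mₖ, dₖ₊₁ = (n − mₖ₊₁²)/dₖ, aₖ₊₁ = ⌊(a₀+mₖ₊₁)/dₖ₊₁⌋:
  k=1: m=18, d=18, a=2
  k=2: m=18, d=1, a=36
d=1 and a=2a₀=36 at k=2, so the next step gives (m, d) = (18, 18) again — its k=1 value — and the period has length 2.

[18; 2, 36]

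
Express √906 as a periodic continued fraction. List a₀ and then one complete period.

a₀ = ⌊√906⌋ = 30.
With m₀=0, d₀=1 and mₖ₊₁ = dₖaₖ − mₖ, dₖ₊₁ = (n − mₖ₊₁²)/dₖ, aₖ₊₁ = ⌊(a₀+mₖ₊₁)/dₖ₊₁⌋:
  k=1: m=30, d=6, a=10
  k=2: m=30, d=1, a=60
d=1 and a=2a₀=60 at k=2, so the next step gives (m, d) = (30, 6) again — its k=1 value — and the period has length 2.

[30; 10, 60]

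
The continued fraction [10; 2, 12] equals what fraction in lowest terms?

Using pₖ = aₖpₖ₋₁ + pₖ₋₂ and qₖ = aₖqₖ₋₁ + qₖ₋₂:
  k=0: a=10, p=10, q=1
  k=1: a=2, p=21, q=2
  k=2: a=12, p=262, q=25

262/25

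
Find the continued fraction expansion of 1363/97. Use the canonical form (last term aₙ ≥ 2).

1363 = 14·97 + 5
97 = 19·5 + 2
5 = 2·2 + 1
2 = 2·1 + 0  (stop)
So 1363/97 = [14; 19, 2, 2].

[14; 19, 2, 2]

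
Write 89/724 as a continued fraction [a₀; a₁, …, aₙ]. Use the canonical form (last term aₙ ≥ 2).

[0; 8, 7, 2, 2, 2]

89 = 0×724 + 89
724 = 8×89 + 12
89 = 7×12 + 5
12 = 2×5 + 2
5 = 2×2 + 1
2 = 2×1 + 0  (stop)
So 89/724 = [0; 8, 7, 2, 2, 2].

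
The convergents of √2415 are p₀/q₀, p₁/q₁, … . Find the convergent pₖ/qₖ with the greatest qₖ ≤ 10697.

√2415 = [49; 7, 98, …] (period length 2).
Convergents:
  p_0/q_0 = 49/1
  p_1/q_1 = 344/7
  p_2/q_2 = 33761/687
  p_3/q_3 = 236671/4816
  p_4/q_4 = 23227519/472655
q_3 = 4816 ≤ 10697 < 472655 = q_4, so the answer is 236671/4816.

236671/4816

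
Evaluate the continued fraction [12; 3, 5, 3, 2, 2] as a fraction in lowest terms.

Using pₖ = aₖpₖ₋₁ + pₖ₋₂ and qₖ = aₖqₖ₋₁ + qₖ₋₂:
  k=0: a=12, p=12, q=1
  k=1: a=3, p=37, q=3
  k=2: a=5, p=197, q=16
  k=3: a=3, p=628, q=51
  k=4: a=2, p=1453, q=118
  k=5: a=2, p=3534, q=287

3534/287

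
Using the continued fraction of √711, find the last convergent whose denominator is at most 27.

√711 = [26; 1, 1, 1, 52, …] (period length 4).
Convergents:
  p_0/q_0 = 26/1
  p_1/q_1 = 27/1
  p_2/q_2 = 53/2
  p_3/q_3 = 80/3
  p_4/q_4 = 4213/158
q_3 = 3 ≤ 27 < 158 = q_4, so the answer is 80/3.

80/3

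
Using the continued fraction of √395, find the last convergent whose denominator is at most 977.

6340/319

√395 = [19; 1, 6, 1, 38, …] (period length 4).
Convergents:
  p_0/q_0 = 19/1
  p_1/q_1 = 20/1
  p_2/q_2 = 139/7
  p_3/q_3 = 159/8
  p_4/q_4 = 6181/311
  p_5/q_5 = 6340/319
  p_6/q_6 = 44221/2225
q_5 = 319 ≤ 977 < 2225 = q_6, so the answer is 6340/319.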